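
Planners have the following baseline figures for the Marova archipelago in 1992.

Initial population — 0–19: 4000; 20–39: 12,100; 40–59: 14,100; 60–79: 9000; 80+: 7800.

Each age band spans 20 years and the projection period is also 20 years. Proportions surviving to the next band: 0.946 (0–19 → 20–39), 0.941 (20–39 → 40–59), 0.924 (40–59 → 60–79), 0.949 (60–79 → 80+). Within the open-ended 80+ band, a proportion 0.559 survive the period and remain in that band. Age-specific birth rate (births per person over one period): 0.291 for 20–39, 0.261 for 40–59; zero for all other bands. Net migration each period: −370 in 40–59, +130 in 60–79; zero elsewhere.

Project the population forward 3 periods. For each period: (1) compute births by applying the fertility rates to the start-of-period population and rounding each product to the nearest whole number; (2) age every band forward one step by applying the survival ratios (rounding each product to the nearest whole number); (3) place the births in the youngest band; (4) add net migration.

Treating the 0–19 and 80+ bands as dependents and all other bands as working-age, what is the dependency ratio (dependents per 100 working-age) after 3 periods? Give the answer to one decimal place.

[period 1]
Births: 12100 × 0.291 = 3521  |  14100 × 0.261 = 3680 → total 7201
20–39: 4000 × 0.946 = 3784
40–59: 12100 × 0.941 = 11386
60–79: 14100 × 0.924 = 13028
80+: 9000 × 0.949 + 7800 × 0.559 = 8541 + 4360 = 12901
Net migration: 40–59 − 370 → 11016; 60–79 + 130 → 13158
Giving 7201 / 3784 / 11016 / 13158 / 12901.
[period 2]
Births: 3784 × 0.291 = 1101  |  11016 × 0.261 = 2875 → total 3976
20–39: 7201 × 0.946 = 6812
40–59: 3784 × 0.941 = 3561
60–79: 11016 × 0.924 = 10179
80+: 13158 × 0.949 + 12901 × 0.559 = 12487 + 7212 = 19699
Net migration: 40–59 − 370 → 3191; 60–79 + 130 → 10309
Giving 3976 / 6812 / 3191 / 10309 / 19699.
[period 3]
Births: 6812 × 0.291 = 1982  |  3191 × 0.261 = 833 → total 2815
20–39: 3976 × 0.946 = 3761
40–59: 6812 × 0.941 = 6410
60–79: 3191 × 0.924 = 2948
80+: 10309 × 0.949 + 19699 × 0.559 = 9783 + 11012 = 20795
Net migration: 40–59 − 370 → 6040; 60–79 + 130 → 3078
Giving 2815 / 3761 / 6040 / 3078 / 20795.
Dependents (band 0–19 + band 80+) = 2815 + 20795 = 23610; working-age = 12879; ratio = 23610/12879 × 100 = 183.3

183.3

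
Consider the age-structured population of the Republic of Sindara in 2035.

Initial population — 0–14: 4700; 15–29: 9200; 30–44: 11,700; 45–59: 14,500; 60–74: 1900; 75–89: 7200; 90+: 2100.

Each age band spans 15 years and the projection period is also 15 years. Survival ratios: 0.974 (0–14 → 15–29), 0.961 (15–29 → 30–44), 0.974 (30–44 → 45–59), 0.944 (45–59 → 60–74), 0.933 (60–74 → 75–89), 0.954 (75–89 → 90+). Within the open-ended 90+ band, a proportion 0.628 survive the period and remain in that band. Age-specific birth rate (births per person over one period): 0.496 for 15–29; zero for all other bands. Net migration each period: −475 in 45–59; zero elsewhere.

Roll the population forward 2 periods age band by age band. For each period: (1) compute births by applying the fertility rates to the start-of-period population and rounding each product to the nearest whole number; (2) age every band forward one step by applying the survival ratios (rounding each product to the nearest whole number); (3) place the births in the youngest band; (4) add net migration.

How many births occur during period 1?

4563

Period 1.
Births: 9200 × 0.496 = 4563
15–29: 4700 × 0.974 = 4578
30–44: 9200 × 0.961 = 8841
45–59: 11700 × 0.974 = 11396
60–74: 14500 × 0.944 = 13688
75–89: 1900 × 0.933 = 1773
90+: 7200 × 0.954 + 2100 × 0.628 = 6869 + 1319 = 8188
Net migration: 45–59 − 475 → 10921
End of period: [4563, 4578, 8841, 10921, 13688, 1773, 8188]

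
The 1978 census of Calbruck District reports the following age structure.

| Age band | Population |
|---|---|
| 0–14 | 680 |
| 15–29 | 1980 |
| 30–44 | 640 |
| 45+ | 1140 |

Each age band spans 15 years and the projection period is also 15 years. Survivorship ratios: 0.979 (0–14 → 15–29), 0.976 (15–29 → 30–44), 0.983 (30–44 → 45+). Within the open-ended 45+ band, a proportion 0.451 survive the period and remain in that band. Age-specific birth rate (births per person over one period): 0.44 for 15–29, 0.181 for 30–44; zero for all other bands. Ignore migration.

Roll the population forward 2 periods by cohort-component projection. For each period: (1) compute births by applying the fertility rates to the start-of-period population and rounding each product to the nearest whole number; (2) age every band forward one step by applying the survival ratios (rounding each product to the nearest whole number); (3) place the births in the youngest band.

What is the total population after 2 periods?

4673

[period 1]
Births: 1980 × 0.44 = 871 ; 640 × 0.181 = 116 ⇒ total 987
15–29: 680 × 0.979 = 666
30–44: 1980 × 0.976 = 1932
45+: 640 × 0.983 + 1140 × 0.451 = 629 + 514 = 1143
End of period: [987, 666, 1932, 1143]
[period 2]
Births: 666 × 0.44 = 293 ; 1932 × 0.181 = 350 ⇒ total 643
15–29: 987 × 0.979 = 966
30–44: 666 × 0.976 = 650
45+: 1932 × 0.983 + 1143 × 0.451 = 1899 + 515 = 2414
End of period: [643, 966, 650, 2414]
Total after period 2: 643 + 966 + 650 + 2414 = 4673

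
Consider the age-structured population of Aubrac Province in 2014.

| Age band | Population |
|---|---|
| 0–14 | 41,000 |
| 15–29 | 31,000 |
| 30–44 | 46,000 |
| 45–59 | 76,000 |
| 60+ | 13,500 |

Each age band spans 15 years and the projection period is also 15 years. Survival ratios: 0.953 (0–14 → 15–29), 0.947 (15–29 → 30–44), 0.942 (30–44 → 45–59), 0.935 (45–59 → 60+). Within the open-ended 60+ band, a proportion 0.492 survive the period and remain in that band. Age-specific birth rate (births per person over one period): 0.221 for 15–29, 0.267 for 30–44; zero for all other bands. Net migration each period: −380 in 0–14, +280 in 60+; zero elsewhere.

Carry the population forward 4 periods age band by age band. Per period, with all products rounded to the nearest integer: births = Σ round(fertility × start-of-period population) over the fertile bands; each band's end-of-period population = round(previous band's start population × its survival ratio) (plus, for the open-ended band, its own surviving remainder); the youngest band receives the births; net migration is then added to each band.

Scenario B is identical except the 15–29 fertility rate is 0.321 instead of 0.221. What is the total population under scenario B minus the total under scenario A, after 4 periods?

[period 1]
Births: 31000 × 0.221 = 6851  |  46000 × 0.267 = 12282 — total 19133
15–29: 41000 × 0.953 = 39073
30–44: 31000 × 0.947 = 29357
45–59: 46000 × 0.942 = 43332
60+: 76000 × 0.935 + 13500 × 0.492 = 71060 + 6642 = 77702
Net migration: 0–14 − 380 → 18753; 60+ + 280 → 77982
→ [18753, 39073, 29357, 43332, 77982]
[period 2]
Births: 39073 × 0.221 = 8635  |  29357 × 0.267 = 7838 — total 16473
15–29: 18753 × 0.953 = 17872
30–44: 39073 × 0.947 = 37002
45–59: 29357 × 0.942 = 27654
60+: 43332 × 0.935 + 77982 × 0.492 = 40515 + 38367 = 78882
Net migration: 0–14 − 380 → 16093; 60+ + 280 → 79162
→ [16093, 17872, 37002, 27654, 79162]
[period 3]
Births: 17872 × 0.221 = 3950  |  37002 × 0.267 = 9880 — total 13830
15–29: 16093 × 0.953 = 15337
30–44: 17872 × 0.947 = 16925
45–59: 37002 × 0.942 = 34856
60+: 27654 × 0.935 + 79162 × 0.492 = 25856 + 38948 = 64804
Net migration: 0–14 − 380 → 13450; 60+ + 280 → 65084
→ [13450, 15337, 16925, 34856, 65084]
[period 4]
Births: 15337 × 0.221 = 3389  |  16925 × 0.267 = 4519 — total 7908
15–29: 13450 × 0.953 = 12818
30–44: 15337 × 0.947 = 14524
45–59: 16925 × 0.942 = 15943
60+: 34856 × 0.935 + 65084 × 0.492 = 32590 + 32021 = 64611
Net migration: 0–14 − 380 → 7528; 60+ + 280 → 64891
→ [7528, 12818, 14524, 15943, 64891]
Scenario A total after 4 periods: 115704
Scenario B projection —
[period 1]
Births: 31000 × 0.321 = 9951  |  46000 × 0.267 = 12282 — total 22233
15–29: 41000 × 0.953 = 39073
30–44: 31000 × 0.947 = 29357
45–59: 46000 × 0.942 = 43332
60+: 76000 × 0.935 + 13500 × 0.492 = 71060 + 6642 = 77702
Net migration: 0–14 − 380 → 21853; 60+ + 280 → 77982
→ [21853, 39073, 29357, 43332, 77982]
[period 2]
Births: 39073 × 0.321 = 12542  |  29357 × 0.267 = 7838 — total 20380
15–29: 21853 × 0.953 = 20826
30–44: 39073 × 0.947 = 37002
45–59: 29357 × 0.942 = 27654
60+: 43332 × 0.935 + 77982 × 0.492 = 40515 + 38367 = 78882
Net migration: 0–14 − 380 → 20000; 60+ + 280 → 79162
→ [20000, 20826, 37002, 27654, 79162]
[period 3]
Births: 20826 × 0.321 = 6685  |  37002 × 0.267 = 9880 — total 16565
15–29: 20000 × 0.953 = 19060
30–44: 20826 × 0.947 = 19722
45–59: 37002 × 0.942 = 34856
60+: 27654 × 0.935 + 79162 × 0.492 = 25856 + 38948 = 64804
Net migration: 0–14 − 380 → 16185; 60+ + 280 → 65084
→ [16185, 19060, 19722, 34856, 65084]
[period 4]
Births: 19060 × 0.321 = 6118  |  19722 × 0.267 = 5266 — total 11384
15–29: 16185 × 0.953 = 15424
30–44: 19060 × 0.947 = 18050
45–59: 19722 × 0.942 = 18578
60+: 34856 × 0.935 + 65084 × 0.492 = 32590 + 32021 = 64611
Net migration: 0–14 − 380 → 11004; 60+ + 280 → 64891
→ [11004, 15424, 18050, 18578, 64891]
Scenario B total after 4 periods: 127947
Difference B − A = 127947 − 115704 = 12243

12243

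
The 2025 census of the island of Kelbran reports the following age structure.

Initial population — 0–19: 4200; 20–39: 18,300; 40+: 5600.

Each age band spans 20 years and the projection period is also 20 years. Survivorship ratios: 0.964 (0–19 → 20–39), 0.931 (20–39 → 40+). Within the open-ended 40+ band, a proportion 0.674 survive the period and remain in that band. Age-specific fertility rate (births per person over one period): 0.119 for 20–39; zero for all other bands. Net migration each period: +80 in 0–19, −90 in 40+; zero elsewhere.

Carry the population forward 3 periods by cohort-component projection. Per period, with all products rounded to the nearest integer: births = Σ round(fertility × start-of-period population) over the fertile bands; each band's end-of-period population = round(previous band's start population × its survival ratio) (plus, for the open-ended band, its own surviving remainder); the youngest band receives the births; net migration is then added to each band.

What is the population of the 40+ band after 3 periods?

13830

(Bands numbered youngest = 1 to oldest = 3.)
After projecting period 1:
Births: 18300 × 0.119 = 2178
Band 2: 4200 × 0.964 = 4049
Band 3: 18300 × 0.931 + 5600 × 0.674 = 17037 + 3774 = 20811
Net migration: Band 1 + 80 → 2258; Band 3 − 90 → 20721
End of period: [2258, 4049, 20721]
After projecting period 2:
Births: 4049 × 0.119 = 482
Band 2: 2258 × 0.964 = 2177
Band 3: 4049 × 0.931 + 20721 × 0.674 = 3770 + 13966 = 17736
Net migration: Band 1 + 80 → 562; Band 3 − 90 → 17646
End of period: [562, 2177, 17646]
After projecting period 3:
Births: 2177 × 0.119 = 259
Band 2: 562 × 0.964 = 542
Band 3: 2177 × 0.931 + 17646 × 0.674 = 2027 + 11893 = 13920
Net migration: Band 1 + 80 → 339; Band 3 − 90 → 13830
End of period: [339, 542, 13830]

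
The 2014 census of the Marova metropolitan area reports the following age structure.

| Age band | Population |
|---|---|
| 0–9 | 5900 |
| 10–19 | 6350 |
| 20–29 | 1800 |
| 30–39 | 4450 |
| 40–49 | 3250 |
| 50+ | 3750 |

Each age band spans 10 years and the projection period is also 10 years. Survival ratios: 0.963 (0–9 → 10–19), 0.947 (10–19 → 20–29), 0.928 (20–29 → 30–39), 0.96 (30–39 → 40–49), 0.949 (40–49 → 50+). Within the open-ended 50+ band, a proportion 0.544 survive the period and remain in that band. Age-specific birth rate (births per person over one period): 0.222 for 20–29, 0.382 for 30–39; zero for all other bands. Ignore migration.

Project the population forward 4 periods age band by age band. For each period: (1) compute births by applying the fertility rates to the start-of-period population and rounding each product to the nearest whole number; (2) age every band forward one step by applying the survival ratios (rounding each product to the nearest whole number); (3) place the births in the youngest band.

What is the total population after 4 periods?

21843

Call the bands 1 to 6, youngest first.
Period 1.
Births: 1800 × 0.222 = 400  |  4450 × 0.382 = 1700 — total 2100
Band 2: 5900 × 0.963 = 5682
Band 3: 6350 × 0.947 = 6013
Band 4: 1800 × 0.928 = 1670
Band 5: 4450 × 0.96 = 4272
Band 6: 3250 × 0.949 + 3750 × 0.544 = 3084 + 2040 = 5124
→ [2100, 5682, 6013, 1670, 4272, 5124]
Period 2.
Births: 6013 × 0.222 = 1335  |  1670 × 0.382 = 638 — total 1973
Band 2: 2100 × 0.963 = 2022
Band 3: 5682 × 0.947 = 5381
Band 4: 6013 × 0.928 = 5580
Band 5: 1670 × 0.96 = 1603
Band 6: 4272 × 0.949 + 5124 × 0.544 = 4054 + 2787 = 6841
→ [1973, 2022, 5381, 5580, 1603, 6841]
Period 3.
Births: 5381 × 0.222 = 1195  |  5580 × 0.382 = 2132 — total 3327
Band 2: 1973 × 0.963 = 1900
Band 3: 2022 × 0.947 = 1915
Band 4: 5381 × 0.928 = 4994
Band 5: 5580 × 0.96 = 5357
Band 6: 1603 × 0.949 + 6841 × 0.544 = 1521 + 3722 = 5243
→ [3327, 1900, 1915, 4994, 5357, 5243]
Period 4.
Births: 1915 × 0.222 = 425  |  4994 × 0.382 = 1908 — total 2333
Band 2: 3327 × 0.963 = 3204
Band 3: 1900 × 0.947 = 1799
Band 4: 1915 × 0.928 = 1777
Band 5: 4994 × 0.96 = 4794
Band 6: 5357 × 0.949 + 5243 × 0.544 = 5084 + 2852 = 7936
→ [2333, 3204, 1799, 1777, 4794, 7936]
Total after period 4: 2333 + 3204 + 1799 + 1777 + 4794 + 7936 = 21843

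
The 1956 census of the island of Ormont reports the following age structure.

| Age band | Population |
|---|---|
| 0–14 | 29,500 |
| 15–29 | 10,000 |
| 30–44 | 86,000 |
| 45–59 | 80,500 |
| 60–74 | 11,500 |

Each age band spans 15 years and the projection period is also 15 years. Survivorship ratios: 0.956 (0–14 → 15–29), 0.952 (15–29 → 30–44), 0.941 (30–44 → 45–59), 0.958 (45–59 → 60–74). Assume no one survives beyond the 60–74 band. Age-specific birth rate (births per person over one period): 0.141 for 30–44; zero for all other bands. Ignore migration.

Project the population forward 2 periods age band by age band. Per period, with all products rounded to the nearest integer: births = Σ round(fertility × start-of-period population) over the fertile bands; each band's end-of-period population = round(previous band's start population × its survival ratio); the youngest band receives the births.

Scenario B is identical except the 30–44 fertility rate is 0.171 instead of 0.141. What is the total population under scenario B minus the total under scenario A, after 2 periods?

Period 1.
Births: 86000 × 0.141 = 12126
15–29: 29500 × 0.956 = 28202
30–44: 10000 × 0.952 = 9520
45–59: 86000 × 0.941 = 80926
60–74: 80500 × 0.958 = 77119
Population now: 0–14=12126, 15–29=28202, 30–44=9520, 45–59=80926, 60–74=77119
Period 2.
Births: 9520 × 0.141 = 1342
15–29: 12126 × 0.956 = 11592
30–44: 28202 × 0.952 = 26848
45–59: 9520 × 0.941 = 8958
60–74: 80926 × 0.958 = 77527
Population now: 0–14=1342, 15–29=11592, 30–44=26848, 45–59=8958, 60–74=77527
Scenario A total after 2 periods: 126267
Scenario B projection —
Period 1.
Births: 86000 × 0.171 = 14706
15–29: 29500 × 0.956 = 28202
30–44: 10000 × 0.952 = 9520
45–59: 86000 × 0.941 = 80926
60–74: 80500 × 0.958 = 77119
Population now: 0–14=14706, 15–29=28202, 30–44=9520, 45–59=80926, 60–74=77119
Period 2.
Births: 9520 × 0.171 = 1628
15–29: 14706 × 0.956 = 14059
30–44: 28202 × 0.952 = 26848
45–59: 9520 × 0.941 = 8958
60–74: 80926 × 0.958 = 77527
Population now: 0–14=1628, 15–29=14059, 30–44=26848, 45–59=8958, 60–74=77527
Scenario B total after 2 periods: 129020
Difference B − A = 129020 − 126267 = 2753

2753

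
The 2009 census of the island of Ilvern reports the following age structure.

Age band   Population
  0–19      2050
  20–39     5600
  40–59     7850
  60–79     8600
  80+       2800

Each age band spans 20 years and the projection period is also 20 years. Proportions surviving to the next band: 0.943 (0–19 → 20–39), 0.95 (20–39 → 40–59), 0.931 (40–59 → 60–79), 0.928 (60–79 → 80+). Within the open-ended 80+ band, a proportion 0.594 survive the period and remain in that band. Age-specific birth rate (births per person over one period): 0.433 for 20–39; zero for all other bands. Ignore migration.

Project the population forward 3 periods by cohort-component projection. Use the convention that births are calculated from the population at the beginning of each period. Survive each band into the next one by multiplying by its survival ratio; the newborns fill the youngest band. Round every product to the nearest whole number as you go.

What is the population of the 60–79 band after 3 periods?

Call the bands 1 to 5, youngest first.
After projecting period 1:
Births: 5600 × 0.433 = 2425
Band 2: 2050 × 0.943 = 1933
Band 3: 5600 × 0.95 = 5320
Band 4: 7850 × 0.931 = 7308
Band 5: 8600 × 0.928 + 2800 × 0.594 = 7981 + 1663 = 9644
Giving 2425 / 1933 / 5320 / 7308 / 9644.
After projecting period 2:
Births: 1933 × 0.433 = 837
Band 2: 2425 × 0.943 = 2287
Band 3: 1933 × 0.95 = 1836
Band 4: 5320 × 0.931 = 4953
Band 5: 7308 × 0.928 + 9644 × 0.594 = 6782 + 5729 = 12511
Giving 837 / 2287 / 1836 / 4953 / 12511.
After projecting period 3:
Births: 2287 × 0.433 = 990
Band 2: 837 × 0.943 = 789
Band 3: 2287 × 0.95 = 2173
Band 4: 1836 × 0.931 = 1709
Band 5: 4953 × 0.928 + 12511 × 0.594 = 4596 + 7432 = 12028
Giving 990 / 789 / 2173 / 1709 / 12028.

1709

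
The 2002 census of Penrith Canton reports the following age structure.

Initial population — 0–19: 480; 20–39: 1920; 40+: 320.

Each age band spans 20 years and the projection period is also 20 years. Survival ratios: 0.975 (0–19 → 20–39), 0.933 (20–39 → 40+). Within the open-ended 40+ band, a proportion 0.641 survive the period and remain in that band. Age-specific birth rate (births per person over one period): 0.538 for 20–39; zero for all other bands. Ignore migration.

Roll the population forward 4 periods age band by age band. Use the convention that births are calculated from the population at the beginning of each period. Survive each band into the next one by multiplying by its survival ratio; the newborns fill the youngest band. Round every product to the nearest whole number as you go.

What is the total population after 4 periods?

2198

Period 1:
Births: 1920 × 0.538 = 1033
20–39: 480 × 0.975 = 468
40+: 1920 × 0.933 + 320 × 0.641 = 1791 + 205 = 1996
Giving 1033 / 468 / 1996.
Period 2:
Births: 468 × 0.538 = 252
20–39: 1033 × 0.975 = 1007
40+: 468 × 0.933 + 1996 × 0.641 = 437 + 1279 = 1716
Giving 252 / 1007 / 1716.
Period 3:
Births: 1007 × 0.538 = 542
20–39: 252 × 0.975 = 246
40+: 1007 × 0.933 + 1716 × 0.641 = 940 + 1100 = 2040
Giving 542 / 246 / 2040.
Period 4:
Births: 246 × 0.538 = 132
20–39: 542 × 0.975 = 528
40+: 246 × 0.933 + 2040 × 0.641 = 230 + 1308 = 1538
Giving 132 / 528 / 1538.
Total after period 4: 132 + 528 + 1538 = 2198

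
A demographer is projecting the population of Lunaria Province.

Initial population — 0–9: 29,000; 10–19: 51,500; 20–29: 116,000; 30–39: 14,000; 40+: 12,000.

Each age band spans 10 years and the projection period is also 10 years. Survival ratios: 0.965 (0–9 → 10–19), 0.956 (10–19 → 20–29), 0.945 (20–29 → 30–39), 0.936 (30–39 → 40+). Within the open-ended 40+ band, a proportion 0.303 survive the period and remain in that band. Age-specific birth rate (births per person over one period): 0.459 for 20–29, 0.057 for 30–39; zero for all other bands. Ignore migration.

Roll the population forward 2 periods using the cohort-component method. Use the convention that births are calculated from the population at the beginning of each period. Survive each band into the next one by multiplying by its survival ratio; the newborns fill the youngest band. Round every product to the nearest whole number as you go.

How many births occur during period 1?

54042

Period 1.
Births: 116000 × 0.459 = 53244 ; 14000 × 0.057 = 798 — total 54042
10–19: 29000 × 0.965 = 27985
20–29: 51500 × 0.956 = 49234
30–39: 116000 × 0.945 = 109620
40+: 14000 × 0.936 + 12000 × 0.303 = 13104 + 3636 = 16740
→ [54042, 27985, 49234, 109620, 16740]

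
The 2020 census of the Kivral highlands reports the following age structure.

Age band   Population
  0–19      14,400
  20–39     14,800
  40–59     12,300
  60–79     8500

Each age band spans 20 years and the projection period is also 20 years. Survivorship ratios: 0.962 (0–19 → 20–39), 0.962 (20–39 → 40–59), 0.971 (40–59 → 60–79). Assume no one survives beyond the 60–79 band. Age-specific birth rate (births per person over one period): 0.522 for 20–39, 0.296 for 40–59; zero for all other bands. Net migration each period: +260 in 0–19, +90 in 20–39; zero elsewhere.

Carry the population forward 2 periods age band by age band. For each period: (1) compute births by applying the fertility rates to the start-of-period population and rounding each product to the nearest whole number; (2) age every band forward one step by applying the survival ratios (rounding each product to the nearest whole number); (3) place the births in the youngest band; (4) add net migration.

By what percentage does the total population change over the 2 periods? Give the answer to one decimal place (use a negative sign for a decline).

Period 1:
Births: 14800 × 0.522 = 7726 ; 12300 × 0.296 = 3641 — total 11367
20–39: 14400 × 0.962 = 13853
40–59: 14800 × 0.962 = 14238
60–79: 12300 × 0.971 = 11943
Net migration: 0–19 + 260 → 11627; 20–39 + 90 → 13943
Population now: 0–19=11627, 20–39=13943, 40–59=14238, 60–79=11943
Period 2:
Births: 13943 × 0.522 = 7278 ; 14238 × 0.296 = 4214 — total 11492
20–39: 11627 × 0.962 = 11185
40–59: 13943 × 0.962 = 13413
60–79: 14238 × 0.971 = 13825
Net migration: 0–19 + 260 → 11752; 20–39 + 90 → 11275
Population now: 0–19=11752, 20–39=11275, 40–59=13413, 60–79=13825
Total: 50000 → 50265; change = 265; percentage change = 0.5%

0.5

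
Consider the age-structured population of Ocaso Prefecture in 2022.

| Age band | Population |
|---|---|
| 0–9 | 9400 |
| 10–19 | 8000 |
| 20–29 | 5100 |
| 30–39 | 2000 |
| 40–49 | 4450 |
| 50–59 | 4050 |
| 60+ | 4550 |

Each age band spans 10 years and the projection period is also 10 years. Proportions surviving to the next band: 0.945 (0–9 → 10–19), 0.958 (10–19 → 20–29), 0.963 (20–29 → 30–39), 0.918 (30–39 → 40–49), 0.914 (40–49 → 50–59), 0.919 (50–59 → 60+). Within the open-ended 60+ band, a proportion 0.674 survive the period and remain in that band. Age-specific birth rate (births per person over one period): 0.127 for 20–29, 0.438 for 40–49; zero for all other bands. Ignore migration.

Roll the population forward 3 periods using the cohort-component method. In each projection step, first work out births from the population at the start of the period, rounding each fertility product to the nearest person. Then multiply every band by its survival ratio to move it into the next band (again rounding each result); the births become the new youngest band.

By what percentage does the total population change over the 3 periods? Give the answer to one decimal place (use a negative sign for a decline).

-11.3

(Groups numbered youngest = 1 to oldest = 7.)
— Period 1 —
Births: 5100 × 0.127 = 648, 4450 × 0.438 = 1949 → total 2597
Group 2: 9400 × 0.945 = 8883
Group 3: 8000 × 0.958 = 7664
Group 4: 5100 × 0.963 = 4911
Group 5: 2000 × 0.918 = 1836
Group 6: 4450 × 0.914 = 4067
Group 7: 4050 × 0.919 + 4550 × 0.674 = 3722 + 3067 = 6789
End of period: [2597, 8883, 7664, 4911, 1836, 4067, 6789]
— Period 2 —
Births: 7664 × 0.127 = 973, 1836 × 0.438 = 804 → total 1777
Group 2: 2597 × 0.945 = 2454
Group 3: 8883 × 0.958 = 8510
Group 4: 7664 × 0.963 = 7380
Group 5: 4911 × 0.918 = 4508
Group 6: 1836 × 0.914 = 1678
Group 7: 4067 × 0.919 + 6789 × 0.674 = 3738 + 4576 = 8314
End of period: [1777, 2454, 8510, 7380, 4508, 1678, 8314]
— Period 3 —
Births: 8510 × 0.127 = 1081, 4508 × 0.438 = 1975 → total 3056
Group 2: 1777 × 0.945 = 1679
Group 3: 2454 × 0.958 = 2351
Group 4: 8510 × 0.963 = 8195
Group 5: 7380 × 0.918 = 6775
Group 6: 4508 × 0.914 = 4120
Group 7: 1678 × 0.919 + 8314 × 0.674 = 1542 + 5604 = 7146
End of period: [3056, 1679, 2351, 8195, 6775, 4120, 7146]
Total: 37550 → 33322; change = -4228; percentage change = -11.3%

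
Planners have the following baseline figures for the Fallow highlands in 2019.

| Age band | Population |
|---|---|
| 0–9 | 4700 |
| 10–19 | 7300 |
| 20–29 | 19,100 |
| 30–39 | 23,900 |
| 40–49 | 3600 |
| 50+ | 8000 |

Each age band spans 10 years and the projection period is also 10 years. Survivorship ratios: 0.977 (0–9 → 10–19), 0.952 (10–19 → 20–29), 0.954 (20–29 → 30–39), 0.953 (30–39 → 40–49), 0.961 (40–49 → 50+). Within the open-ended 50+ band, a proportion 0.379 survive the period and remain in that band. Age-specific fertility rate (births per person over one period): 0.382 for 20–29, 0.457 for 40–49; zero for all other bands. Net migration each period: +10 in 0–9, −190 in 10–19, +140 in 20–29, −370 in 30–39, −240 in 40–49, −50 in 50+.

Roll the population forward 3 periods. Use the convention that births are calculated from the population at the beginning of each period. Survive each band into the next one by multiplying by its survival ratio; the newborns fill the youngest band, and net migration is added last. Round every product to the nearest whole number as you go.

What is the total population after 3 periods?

After projecting period 1:
Births: 19100 × 0.382 = 7296 ; 3600 × 0.457 = 1645 → 8941
10–19: 4700 × 0.977 = 4592
20–29: 7300 × 0.952 = 6950
30–39: 19100 × 0.954 = 18221
40–49: 23900 × 0.953 = 22777
50+: 3600 × 0.961 + 8000 × 0.379 = 3460 + 3032 = 6492
Net migration: 0–9 + 10 → 8951; 10–19 − 190 → 4402; 20–29 + 140 → 7090; 30–39 − 370 → 17851; 40–49 − 240 → 22537; 50+ − 50 → 6442
Population now: 0–9=8951, 10–19=4402, 20–29=7090, 30–39=17851, 40–49=22537, 50+=6442
After projecting period 2:
Births: 7090 × 0.382 = 2708 ; 22537 × 0.457 = 10299 → 13007
10–19: 8951 × 0.977 = 8745
20–29: 4402 × 0.952 = 4191
30–39: 7090 × 0.954 = 6764
40–49: 17851 × 0.953 = 17012
50+: 22537 × 0.961 + 6442 × 0.379 = 21658 + 2442 = 24100
Net migration: 0–9 + 10 → 13017; 10–19 − 190 → 8555; 20–29 + 140 → 4331; 30–39 − 370 → 6394; 40–49 − 240 → 16772; 50+ − 50 → 24050
Population now: 0–9=13017, 10–19=8555, 20–29=4331, 30–39=6394, 40–49=16772, 50+=24050
After projecting period 3:
Births: 4331 × 0.382 = 1654 ; 16772 × 0.457 = 7665 → 9319
10–19: 13017 × 0.977 = 12718
20–29: 8555 × 0.952 = 8144
30–39: 4331 × 0.954 = 4132
40–49: 6394 × 0.953 = 6093
50+: 16772 × 0.961 + 24050 × 0.379 = 16118 + 9115 = 25233
Net migration: 0–9 + 10 → 9329; 10–19 − 190 → 12528; 20–29 + 140 → 8284; 30–39 − 370 → 3762; 40–49 − 240 → 5853; 50+ − 50 → 25183
Population now: 0–9=9329, 10–19=12528, 20–29=8284, 30–39=3762, 40–49=5853, 50+=25183
Total after period 3: 9329 + 12528 + 8284 + 3762 + 5853 + 25183 = 64939

64939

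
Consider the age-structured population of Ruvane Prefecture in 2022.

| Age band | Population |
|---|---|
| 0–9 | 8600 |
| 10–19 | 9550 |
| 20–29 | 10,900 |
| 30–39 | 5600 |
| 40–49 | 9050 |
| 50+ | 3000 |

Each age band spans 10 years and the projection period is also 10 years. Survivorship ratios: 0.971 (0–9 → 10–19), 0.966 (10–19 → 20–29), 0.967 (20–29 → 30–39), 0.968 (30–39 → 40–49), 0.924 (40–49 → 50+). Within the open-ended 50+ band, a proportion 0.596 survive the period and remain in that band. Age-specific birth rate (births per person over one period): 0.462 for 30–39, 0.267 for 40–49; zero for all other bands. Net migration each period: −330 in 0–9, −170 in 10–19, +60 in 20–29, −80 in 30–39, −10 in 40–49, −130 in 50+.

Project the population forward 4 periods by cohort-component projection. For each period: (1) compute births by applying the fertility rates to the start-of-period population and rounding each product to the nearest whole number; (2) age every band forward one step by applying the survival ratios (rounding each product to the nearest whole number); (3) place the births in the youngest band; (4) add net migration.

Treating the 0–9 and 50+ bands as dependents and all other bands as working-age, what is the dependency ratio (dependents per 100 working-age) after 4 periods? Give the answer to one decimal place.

98.4

[period 1]
Births: 5600 × 0.462 = 2587, 9050 × 0.267 = 2416 → total 5003
10–19: 8600 × 0.971 = 8351
20–29: 9550 × 0.966 = 9225
30–39: 10900 × 0.967 = 10540
40–49: 5600 × 0.968 = 5421
50+: 9050 × 0.924 + 3000 × 0.596 = 8362 + 1788 = 10150
Net migration: 0–9 − 330 → 4673; 10–19 − 170 → 8181; 20–29 + 60 → 9285; 30–39 − 80 → 10460; 40–49 − 10 → 5411; 50+ − 130 → 10020
Giving 4673 / 8181 / 9285 / 10460 / 5411 / 10020.
[period 2]
Births: 10460 × 0.462 = 4833, 5411 × 0.267 = 1445 → total 6278
10–19: 4673 × 0.971 = 4537
20–29: 8181 × 0.966 = 7903
30–39: 9285 × 0.967 = 8979
40–49: 10460 × 0.968 = 10125
50+: 5411 × 0.924 + 10020 × 0.596 = 5000 + 5972 = 10972
Net migration: 0–9 − 330 → 5948; 10–19 − 170 → 4367; 20–29 + 60 → 7963; 30–39 − 80 → 8899; 40–49 − 10 → 10115; 50+ − 130 → 10842
Giving 5948 / 4367 / 7963 / 8899 / 10115 / 10842.
[period 3]
Births: 8899 × 0.462 = 4111, 10115 × 0.267 = 2701 → total 6812
10–19: 5948 × 0.971 = 5776
20–29: 4367 × 0.966 = 4219
30–39: 7963 × 0.967 = 7700
40–49: 8899 × 0.968 = 8614
50+: 10115 × 0.924 + 10842 × 0.596 = 9346 + 6462 = 15808
Net migration: 0–9 − 330 → 6482; 10–19 − 170 → 5606; 20–29 + 60 → 4279; 30–39 − 80 → 7620; 40–49 − 10 → 8604; 50+ − 130 → 15678
Giving 6482 / 5606 / 4279 / 7620 / 8604 / 15678.
[period 4]
Births: 7620 × 0.462 = 3520, 8604 × 0.267 = 2297 → total 5817
10–19: 6482 × 0.971 = 6294
20–29: 5606 × 0.966 = 5415
30–39: 4279 × 0.967 = 4138
40–49: 7620 × 0.968 = 7376
50+: 8604 × 0.924 + 15678 × 0.596 = 7950 + 9344 = 17294
Net migration: 0–9 − 330 → 5487; 10–19 − 170 → 6124; 20–29 + 60 → 5475; 30–39 − 80 → 4058; 40–49 − 10 → 7366; 50+ − 130 → 17164
Giving 5487 / 6124 / 5475 / 4058 / 7366 / 17164.
Dependents (band 0–9 + band 50+) = 5487 + 17164 = 22651; working-age = 23023; ratio = 22651/23023 × 100 = 98.4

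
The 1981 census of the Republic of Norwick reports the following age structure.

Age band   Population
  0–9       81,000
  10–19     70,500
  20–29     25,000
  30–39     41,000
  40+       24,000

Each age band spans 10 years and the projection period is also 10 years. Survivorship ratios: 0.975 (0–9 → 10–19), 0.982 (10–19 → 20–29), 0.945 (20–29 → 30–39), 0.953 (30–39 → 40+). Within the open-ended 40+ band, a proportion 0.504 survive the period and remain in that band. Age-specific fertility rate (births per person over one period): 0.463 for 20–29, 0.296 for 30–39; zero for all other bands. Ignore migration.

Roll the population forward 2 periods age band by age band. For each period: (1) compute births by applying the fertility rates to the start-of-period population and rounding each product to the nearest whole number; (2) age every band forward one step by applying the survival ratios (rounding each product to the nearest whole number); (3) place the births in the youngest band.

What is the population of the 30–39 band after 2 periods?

After projecting period 1:
Births: 25000 * 0.463 = 11575, 41000 * 0.296 = 12136 — total 23711
10–19: 81000 * 0.975 = 78975
20–29: 70500 * 0.982 = 69231
30–39: 25000 * 0.945 = 23625
40+: 41000 * 0.953 + 24000 * 0.504 = 39073 + 12096 = 51169
Giving 23711 / 78975 / 69231 / 23625 / 51169.
After projecting period 2:
Births: 69231 * 0.463 = 32054, 23625 * 0.296 = 6993 — total 39047
10–19: 23711 * 0.975 = 23118
20–29: 78975 * 0.982 = 77553
30–39: 69231 * 0.945 = 65423
40+: 23625 * 0.953 + 51169 * 0.504 = 22515 + 25789 = 48304
Giving 39047 / 23118 / 77553 / 65423 / 48304.

65423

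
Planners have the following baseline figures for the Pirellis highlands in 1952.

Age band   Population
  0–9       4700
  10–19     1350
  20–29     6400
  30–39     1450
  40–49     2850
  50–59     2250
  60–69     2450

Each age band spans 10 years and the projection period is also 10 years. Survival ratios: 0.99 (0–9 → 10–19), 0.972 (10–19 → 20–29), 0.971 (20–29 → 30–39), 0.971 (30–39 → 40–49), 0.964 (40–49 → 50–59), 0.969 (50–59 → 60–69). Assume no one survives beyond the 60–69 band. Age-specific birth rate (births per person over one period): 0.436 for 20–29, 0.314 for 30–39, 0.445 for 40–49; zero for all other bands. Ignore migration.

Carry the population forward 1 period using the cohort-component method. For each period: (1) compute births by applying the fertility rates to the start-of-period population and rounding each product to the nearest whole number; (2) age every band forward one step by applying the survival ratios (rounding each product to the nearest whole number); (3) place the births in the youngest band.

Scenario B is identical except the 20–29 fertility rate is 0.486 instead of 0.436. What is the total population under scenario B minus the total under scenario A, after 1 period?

(Bands numbered youngest = 1 to oldest = 7.)
— Period 1 —
Births: 6400 * 0.436 = 2790 ; 1450 * 0.314 = 455 ; 2850 * 0.445 = 1268 — total 4513
Band 2: 4700 * 0.99 = 4653
Band 3: 1350 * 0.972 = 1312
Band 4: 6400 * 0.971 = 6214
Band 5: 1450 * 0.971 = 1408
Band 6: 2850 * 0.964 = 2747
Band 7: 2250 * 0.969 = 2180
End of period: [4513, 4653, 1312, 6214, 1408, 2747, 2180]
Scenario A total after 1 period: 23027
Scenario B projection —
— Period 1 —
Births: 6400 * 0.486 = 3110 ; 1450 * 0.314 = 455 ; 2850 * 0.445 = 1268 — total 4833
Band 2: 4700 * 0.99 = 4653
Band 3: 1350 * 0.972 = 1312
Band 4: 6400 * 0.971 = 6214
Band 5: 1450 * 0.971 = 1408
Band 6: 2850 * 0.964 = 2747
Band 7: 2250 * 0.969 = 2180
End of period: [4833, 4653, 1312, 6214, 1408, 2747, 2180]
Scenario B total after 1 period: 23347
Difference B − A = 23347 − 23027 = 320

320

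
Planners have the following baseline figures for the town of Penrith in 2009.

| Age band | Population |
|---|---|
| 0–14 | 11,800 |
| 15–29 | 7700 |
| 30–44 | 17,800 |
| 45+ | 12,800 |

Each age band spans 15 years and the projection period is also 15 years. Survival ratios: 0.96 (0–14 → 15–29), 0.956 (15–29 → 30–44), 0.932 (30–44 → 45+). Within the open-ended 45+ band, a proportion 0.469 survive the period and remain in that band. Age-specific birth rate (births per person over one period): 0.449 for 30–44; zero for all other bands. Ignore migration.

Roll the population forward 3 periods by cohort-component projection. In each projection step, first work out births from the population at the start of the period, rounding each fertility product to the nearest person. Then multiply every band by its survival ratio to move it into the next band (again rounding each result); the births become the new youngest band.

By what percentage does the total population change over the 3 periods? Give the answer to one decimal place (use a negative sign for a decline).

After projecting period 1:
Births: 17800 × 0.449 = 7992
15–29: 11800 × 0.96 = 11328
30–44: 7700 × 0.956 = 7361
45+: 17800 × 0.932 + 12800 × 0.469 = 16590 + 6003 = 22593
→ [7992, 11328, 7361, 22593]
After projecting period 2:
Births: 7361 × 0.449 = 3305
15–29: 7992 × 0.96 = 7672
30–44: 11328 × 0.956 = 10830
45+: 7361 × 0.932 + 22593 × 0.469 = 6860 + 10596 = 17456
→ [3305, 7672, 10830, 17456]
After projecting period 3:
Births: 10830 × 0.449 = 4863
15–29: 3305 × 0.96 = 3173
30–44: 7672 × 0.956 = 7334
45+: 10830 × 0.932 + 17456 × 0.469 = 10094 + 8187 = 18281
→ [4863, 3173, 7334, 18281]
Total: 50100 → 33651; change = -16449; percentage change = -32.8%

-32.8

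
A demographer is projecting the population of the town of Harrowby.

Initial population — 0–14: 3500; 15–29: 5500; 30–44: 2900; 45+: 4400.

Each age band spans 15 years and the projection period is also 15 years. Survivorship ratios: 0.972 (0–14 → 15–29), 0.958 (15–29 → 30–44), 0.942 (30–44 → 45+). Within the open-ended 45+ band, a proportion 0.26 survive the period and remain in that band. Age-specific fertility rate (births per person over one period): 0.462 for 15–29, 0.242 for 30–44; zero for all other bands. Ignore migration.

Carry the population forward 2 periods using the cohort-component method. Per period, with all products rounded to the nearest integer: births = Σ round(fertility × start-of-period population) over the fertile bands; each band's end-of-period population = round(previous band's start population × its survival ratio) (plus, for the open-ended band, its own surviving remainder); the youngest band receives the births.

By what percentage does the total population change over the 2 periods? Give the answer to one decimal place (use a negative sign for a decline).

(Groups numbered youngest = 1 to oldest = 4.)
After projecting period 1:
Births: 5500 × 0.462 = 2541, 2900 × 0.242 = 702 — total 3243
Group 2: 3500 × 0.972 = 3402
Group 3: 5500 × 0.958 = 5269
Group 4: 2900 × 0.942 + 4400 × 0.26 = 2732 + 1144 = 3876
Population now: 0–14=3243, 15–29=3402, 30–44=5269, 45+=3876
After projecting period 2:
Births: 3402 × 0.462 = 1572, 5269 × 0.242 = 1275 — total 2847
Group 2: 3243 × 0.972 = 3152
Group 3: 3402 × 0.958 = 3259
Group 4: 5269 × 0.942 + 3876 × 0.26 = 4963 + 1008 = 5971
Population now: 0–14=2847, 15–29=3152, 30–44=3259, 45+=5971
Total: 16300 → 15229; change = -1071; percentage change = -6.6%

-6.6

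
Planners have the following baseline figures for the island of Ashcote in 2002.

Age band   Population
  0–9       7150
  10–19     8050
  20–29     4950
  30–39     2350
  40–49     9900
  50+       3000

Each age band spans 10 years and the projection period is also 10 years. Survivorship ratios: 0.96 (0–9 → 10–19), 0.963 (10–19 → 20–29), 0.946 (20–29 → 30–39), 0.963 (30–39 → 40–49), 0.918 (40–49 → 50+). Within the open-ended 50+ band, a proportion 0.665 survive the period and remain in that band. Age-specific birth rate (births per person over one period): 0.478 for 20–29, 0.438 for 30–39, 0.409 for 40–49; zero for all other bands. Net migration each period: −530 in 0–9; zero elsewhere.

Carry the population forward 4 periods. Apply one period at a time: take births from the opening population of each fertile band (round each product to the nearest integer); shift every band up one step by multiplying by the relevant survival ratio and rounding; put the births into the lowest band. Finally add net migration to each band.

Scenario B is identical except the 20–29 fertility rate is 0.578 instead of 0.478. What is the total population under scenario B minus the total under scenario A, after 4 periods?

2690

(Groups numbered youngest = 1 to oldest = 6.)
— Period 1 —
Births: 4950 × 0.478 = 2366, 2350 × 0.438 = 1029, 9900 × 0.409 = 4049 → 7444
Group 2: 7150 × 0.96 = 6864
Group 3: 8050 × 0.963 = 7752
Group 4: 4950 × 0.946 = 4683
Group 5: 2350 × 0.963 = 2263
Group 6: 9900 × 0.918 + 3000 × 0.665 = 9088 + 1995 = 11083
Net migration: Group 1 − 530 → 6914
Giving 6914 / 6864 / 7752 / 4683 / 2263 / 11083.
— Period 2 —
Births: 7752 × 0.478 = 3705, 4683 × 0.438 = 2051, 2263 × 0.409 = 926 → 6682
Group 2: 6914 × 0.96 = 6637
Group 3: 6864 × 0.963 = 6610
Group 4: 7752 × 0.946 = 7333
Group 5: 4683 × 0.963 = 4510
Group 6: 2263 × 0.918 + 11083 × 0.665 = 2077 + 7370 = 9447
Net migration: Group 1 − 530 → 6152
Giving 6152 / 6637 / 6610 / 7333 / 4510 / 9447.
— Period 3 —
Births: 6610 × 0.478 = 3160, 7333 × 0.438 = 3212, 4510 × 0.409 = 1845 → 8217
Group 2: 6152 × 0.96 = 5906
Group 3: 6637 × 0.963 = 6391
Group 4: 6610 × 0.946 = 6253
Group 5: 7333 × 0.963 = 7062
Group 6: 4510 × 0.918 + 9447 × 0.665 = 4140 + 6282 = 10422
Net migration: Group 1 − 530 → 7687
Giving 7687 / 5906 / 6391 / 6253 / 7062 / 10422.
— Period 4 —
Births: 6391 × 0.478 = 3055, 6253 × 0.438 = 2739, 7062 × 0.409 = 2888 → 8682
Group 2: 7687 × 0.96 = 7380
Group 3: 5906 × 0.963 = 5687
Group 4: 6391 × 0.946 = 6046
Group 5: 6253 × 0.963 = 6022
Group 6: 7062 × 0.918 + 10422 × 0.665 = 6483 + 6931 = 13414
Net migration: Group 1 − 530 → 8152
Giving 8152 / 7380 / 5687 / 6046 / 6022 / 13414.
Scenario A total after 4 periods: 46701
Scenario B projection —
— Period 1 —
Births: 4950 × 0.578 = 2861, 2350 × 0.438 = 1029, 9900 × 0.409 = 4049 → 7939
Group 2: 7150 × 0.96 = 6864
Group 3: 8050 × 0.963 = 7752
Group 4: 4950 × 0.946 = 4683
Group 5: 2350 × 0.963 = 2263
Group 6: 9900 × 0.918 + 3000 × 0.665 = 9088 + 1995 = 11083
Net migration: Group 1 − 530 → 7409
Giving 7409 / 6864 / 7752 / 4683 / 2263 / 11083.
— Period 2 —
Births: 7752 × 0.578 = 4481, 4683 × 0.438 = 2051, 2263 × 0.409 = 926 → 7458
Group 2: 7409 × 0.96 = 7113
Group 3: 6864 × 0.963 = 6610
Group 4: 7752 × 0.946 = 7333
Group 5: 4683 × 0.963 = 4510
Group 6: 2263 × 0.918 + 11083 × 0.665 = 2077 + 7370 = 9447
Net migration: Group 1 − 530 → 6928
Giving 6928 / 7113 / 6610 / 7333 / 4510 / 9447.
— Period 3 —
Births: 6610 × 0.578 = 3821, 7333 × 0.438 = 3212, 4510 × 0.409 = 1845 → 8878
Group 2: 6928 × 0.96 = 6651
Group 3: 7113 × 0.963 = 6850
Group 4: 6610 × 0.946 = 6253
Group 5: 7333 × 0.963 = 7062
Group 6: 4510 × 0.918 + 9447 × 0.665 = 4140 + 6282 = 10422
Net migration: Group 1 − 530 → 8348
Giving 8348 / 6651 / 6850 / 6253 / 7062 / 10422.
— Period 4 —
Births: 6850 × 0.578 = 3959, 6253 × 0.438 = 2739, 7062 × 0.409 = 2888 → 9586
Group 2: 8348 × 0.96 = 8014
Group 3: 6651 × 0.963 = 6405
Group 4: 6850 × 0.946 = 6480
Group 5: 6253 × 0.963 = 6022
Group 6: 7062 × 0.918 + 10422 × 0.665 = 6483 + 6931 = 13414
Net migration: Group 1 − 530 → 9056
Giving 9056 / 8014 / 6405 / 6480 / 6022 / 13414.
Scenario B total after 4 periods: 49391
Difference B − A = 49391 − 46701 = 2690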